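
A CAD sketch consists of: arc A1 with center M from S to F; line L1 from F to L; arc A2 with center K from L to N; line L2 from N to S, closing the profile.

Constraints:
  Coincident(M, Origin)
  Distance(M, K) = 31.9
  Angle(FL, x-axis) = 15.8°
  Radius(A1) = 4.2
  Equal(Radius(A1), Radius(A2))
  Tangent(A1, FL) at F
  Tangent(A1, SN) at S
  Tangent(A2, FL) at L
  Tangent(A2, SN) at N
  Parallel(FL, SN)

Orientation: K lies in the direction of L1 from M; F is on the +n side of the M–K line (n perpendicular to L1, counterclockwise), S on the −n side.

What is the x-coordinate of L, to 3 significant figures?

29.6

The slot axis is L1's direction at 15.8°, so u = (cos 15.8°, sin 15.8°) = (0.962, 0.272) and n = (−sin 15.8°, cos 15.8°) = (-0.272, 0.962). M is at the origin and K lies 31.9 along u from M, so K = 31.9·u = (30.7, 8.69). Tangency of A1 to both parallel lines with radius 4.2 puts F and S at M ± 4.2·n: F = (-1.14, 4.04), S = (1.14, -4.04). Equal radii place L and N the same way about K: L = K + 4.2·n = (29.6, 12.7), N = K − 4.2·n = (31.8, 4.64). So L.x = 29.6.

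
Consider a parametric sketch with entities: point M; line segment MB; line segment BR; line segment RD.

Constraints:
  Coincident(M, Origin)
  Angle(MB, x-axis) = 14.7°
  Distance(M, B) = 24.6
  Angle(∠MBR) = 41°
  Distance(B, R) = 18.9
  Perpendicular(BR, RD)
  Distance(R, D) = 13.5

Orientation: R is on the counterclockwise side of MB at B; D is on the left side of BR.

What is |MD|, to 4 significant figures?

2.660

∠MBR = 41.0°, so BR runs at 14.7° + (180° − 41.0°) = 153.7° from the x-axis; with |BR| = 18.9, R = B + 18.9·(cos 153.7°, sin 153.7°) = (6.851, 14.62). The perpendicularity gives RD at right angles to BR; with |RD| = 13.5 on the left of BR, D = R + 13.5·(-0.4431, -0.8965) = (0.8697, 2.514). Then |MD| = |D − M| = 2.660.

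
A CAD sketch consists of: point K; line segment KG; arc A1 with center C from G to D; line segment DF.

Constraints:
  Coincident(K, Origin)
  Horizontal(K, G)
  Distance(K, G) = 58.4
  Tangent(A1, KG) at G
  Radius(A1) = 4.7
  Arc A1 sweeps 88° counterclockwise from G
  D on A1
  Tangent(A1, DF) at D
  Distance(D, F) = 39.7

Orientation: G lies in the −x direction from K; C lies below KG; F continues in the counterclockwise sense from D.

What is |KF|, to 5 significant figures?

78.184

On A1, G sits at bearing 90° from C; an 88° counterclockwise sweep puts D at bearing 178°, so D = C + 4.7·(cos 178°, sin 178°) = (-63.097, -4.5360). A1 meets DF tangentially, so CD is at right angles to DF, so DF runs along (−sin 178°, cos 178°); with |DF| = 39.7, F = (-64.483, -44.212). Then |KF| = |F − K| = 78.184.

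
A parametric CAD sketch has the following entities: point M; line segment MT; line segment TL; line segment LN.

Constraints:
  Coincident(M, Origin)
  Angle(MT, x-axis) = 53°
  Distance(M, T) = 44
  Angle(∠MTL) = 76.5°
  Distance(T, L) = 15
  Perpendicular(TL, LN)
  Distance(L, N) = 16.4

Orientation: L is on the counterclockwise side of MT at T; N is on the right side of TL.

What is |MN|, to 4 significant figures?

59.37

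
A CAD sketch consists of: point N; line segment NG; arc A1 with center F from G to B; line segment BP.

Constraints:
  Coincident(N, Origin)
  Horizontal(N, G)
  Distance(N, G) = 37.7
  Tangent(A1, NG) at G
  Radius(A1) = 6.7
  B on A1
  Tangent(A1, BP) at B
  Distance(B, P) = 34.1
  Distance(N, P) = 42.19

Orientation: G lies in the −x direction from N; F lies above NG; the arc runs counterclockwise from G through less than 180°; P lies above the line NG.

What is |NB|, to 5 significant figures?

31.680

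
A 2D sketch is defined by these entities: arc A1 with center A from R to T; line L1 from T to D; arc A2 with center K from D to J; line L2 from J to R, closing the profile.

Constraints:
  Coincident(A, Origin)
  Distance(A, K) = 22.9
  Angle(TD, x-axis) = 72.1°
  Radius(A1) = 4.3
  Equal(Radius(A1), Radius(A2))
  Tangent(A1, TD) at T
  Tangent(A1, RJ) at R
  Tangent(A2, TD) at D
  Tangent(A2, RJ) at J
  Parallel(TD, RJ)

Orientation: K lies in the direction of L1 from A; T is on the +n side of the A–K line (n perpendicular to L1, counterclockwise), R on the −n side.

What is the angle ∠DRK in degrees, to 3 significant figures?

9.95°

The slot axis is L1's direction at 72.1°, so u = (cos 72.1°, sin 72.1°) = (0.307, 0.952) and n = (−sin 72.1°, cos 72.1°) = (-0.952, 0.307). A is at the origin and K lies 22.9 along u from A, so K = 22.9·u = (7.04, 21.8). Tangency of A1 to both parallel lines with radius 4.3 puts T and R at A ± 4.3·n: T = (-4.09, 1.32), R = (4.09, -1.32). Equal radii place D and J the same way about K: D = K + 4.3·n = (2.95, 23.1), J = K − 4.3·n = (11.1, 20.5). Then cos ∠DRK = RD·RK / (|RD||RK|), giving 9.95°.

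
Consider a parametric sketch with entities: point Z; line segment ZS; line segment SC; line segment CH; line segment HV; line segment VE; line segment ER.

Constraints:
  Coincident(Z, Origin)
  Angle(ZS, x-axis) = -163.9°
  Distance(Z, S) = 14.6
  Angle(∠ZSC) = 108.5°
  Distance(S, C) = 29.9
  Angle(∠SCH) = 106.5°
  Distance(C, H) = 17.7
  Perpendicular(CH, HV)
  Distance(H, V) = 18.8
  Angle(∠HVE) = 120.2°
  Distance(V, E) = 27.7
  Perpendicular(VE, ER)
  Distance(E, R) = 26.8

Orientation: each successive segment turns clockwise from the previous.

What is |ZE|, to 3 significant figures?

10.6

Z is at the origin; ZS runs at -163.9° with length 14.6, so S = (-14.0, -4.05). ∠ZSC = 108.5° gives SC at 125° from the x-axis; with |SC| = 29.9, C = (-31.0, 20.6). ∠SCH = 106.5° gives CH at 51.1° from the x-axis; with |CH| = 17.7, H = (-19.9, 34.3). CH is perpendicular to HV, so HV runs at -38.9°; with |HV| = 18.8, V = (-5.26, 22.5). ∠HVE = 120.2° gives VE at -98.7° from the x-axis; with |VE| = 27.7, E = (-9.45, -4.85). Then |ZE| = |E − Z| = 10.6.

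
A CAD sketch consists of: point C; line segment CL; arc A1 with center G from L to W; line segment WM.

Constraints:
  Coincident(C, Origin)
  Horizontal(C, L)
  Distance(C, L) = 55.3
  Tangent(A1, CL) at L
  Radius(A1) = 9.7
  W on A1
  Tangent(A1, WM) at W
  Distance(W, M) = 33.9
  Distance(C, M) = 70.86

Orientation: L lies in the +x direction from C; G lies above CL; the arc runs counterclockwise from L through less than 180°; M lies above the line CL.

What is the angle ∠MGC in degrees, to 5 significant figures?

99.092°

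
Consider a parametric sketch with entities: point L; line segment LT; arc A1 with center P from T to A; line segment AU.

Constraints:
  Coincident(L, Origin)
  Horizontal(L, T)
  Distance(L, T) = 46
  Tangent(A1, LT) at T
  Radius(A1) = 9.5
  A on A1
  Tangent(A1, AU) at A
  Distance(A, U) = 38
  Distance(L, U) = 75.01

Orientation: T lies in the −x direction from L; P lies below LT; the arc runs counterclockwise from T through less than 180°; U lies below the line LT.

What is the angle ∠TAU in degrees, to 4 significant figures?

137.6°

L is at the origin; LT is horizontal with |LT| = 46.0 and T on the −x side, so T = (-46.00, 0.000). The tangent condition forces PT to be normal to LT, so P = T + (0, -9.5) = (-46.00, -9.500). Since PA ⟂ AU (tangency), |PU| = √(9.5² + 38.0²) = 39.17 regardless of where A sits on A1. So U lies on both circle(L, 75.01) and circle(P, 39.17); the below-LT intersection is U = (-58.86, -46.50). A is the foot of the tangent from U: A = (-55.46, -8.651).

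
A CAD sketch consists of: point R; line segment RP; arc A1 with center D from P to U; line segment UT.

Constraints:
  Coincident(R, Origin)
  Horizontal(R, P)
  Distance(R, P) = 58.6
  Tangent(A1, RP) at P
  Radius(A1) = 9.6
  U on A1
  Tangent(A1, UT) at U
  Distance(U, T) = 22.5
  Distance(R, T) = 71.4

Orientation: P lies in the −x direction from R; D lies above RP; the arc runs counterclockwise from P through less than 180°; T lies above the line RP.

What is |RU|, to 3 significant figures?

52.7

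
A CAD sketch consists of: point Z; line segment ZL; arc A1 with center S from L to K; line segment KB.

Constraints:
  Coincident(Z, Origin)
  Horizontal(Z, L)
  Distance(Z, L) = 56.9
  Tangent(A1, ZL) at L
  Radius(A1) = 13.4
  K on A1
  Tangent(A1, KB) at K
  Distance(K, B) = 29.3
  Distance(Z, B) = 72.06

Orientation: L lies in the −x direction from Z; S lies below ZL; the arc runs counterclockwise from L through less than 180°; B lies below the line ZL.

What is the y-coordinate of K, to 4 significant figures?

-19.39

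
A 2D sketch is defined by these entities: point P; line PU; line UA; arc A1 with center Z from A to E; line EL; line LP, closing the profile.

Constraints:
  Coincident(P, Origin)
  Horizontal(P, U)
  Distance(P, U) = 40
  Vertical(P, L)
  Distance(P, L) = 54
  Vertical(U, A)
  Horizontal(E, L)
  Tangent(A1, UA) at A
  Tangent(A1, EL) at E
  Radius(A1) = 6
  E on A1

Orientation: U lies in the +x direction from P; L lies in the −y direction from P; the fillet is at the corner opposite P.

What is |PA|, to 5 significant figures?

62.482

P is at the origin; PU is horizontal with |PU| = 40.0 and U on the +x side, so U = (40.000, 0.0000). P and L share the same x with |PL| = 54.0 and L on the −y side, so L = (0.0000, -54.000). The virtual corner opposite P is at (40.000, -54.000). The tangent condition forces ZA to be normal to UA and tangency of A1 to EL means the radius ZE is perpendicular to EL, with radius 6.0, so the center Z sits 6.0 in from both sides at Z = (34.000, -48.000). That places the tangent points at A = (40.000, -48.000) on UA and E = (34.000, -54.000) on EL. Then |PA| = |A − P| = 62.482.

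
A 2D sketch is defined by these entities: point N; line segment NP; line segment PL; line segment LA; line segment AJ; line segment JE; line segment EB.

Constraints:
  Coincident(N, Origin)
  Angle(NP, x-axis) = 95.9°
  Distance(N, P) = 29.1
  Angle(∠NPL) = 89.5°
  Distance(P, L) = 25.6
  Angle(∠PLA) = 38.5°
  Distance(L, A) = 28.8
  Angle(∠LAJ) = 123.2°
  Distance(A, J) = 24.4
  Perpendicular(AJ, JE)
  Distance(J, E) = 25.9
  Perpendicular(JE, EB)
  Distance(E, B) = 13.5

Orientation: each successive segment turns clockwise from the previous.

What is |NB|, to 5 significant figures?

39.188

N is at the origin; NP runs at 95.9° with length 29.1, so P = (-2.9913, 28.946). ∠NPL = 89.5° gives PL at 5.4000° from the x-axis; with |PL| = 25.6, L = (22.495, 31.355). ∠PLA = 38.5° gives LA at -136.10° from the x-axis; with |LA| = 28.8, A = (1.7433, 11.385). ∠LAJ = 123.2° gives AJ at 167.10° from the x-axis; with |AJ| = 24.4, J = (-22.041, 16.832). AJ ⟂ JE, so JE runs at 77.100°; with |JE| = 25.9, E = (-16.259, 42.079). JE is perpendicular to EB, so EB runs at -12.900°; with |EB| = 13.5, B = (-3.0995, 39.065). Then |NB| = |B − N| = 39.188.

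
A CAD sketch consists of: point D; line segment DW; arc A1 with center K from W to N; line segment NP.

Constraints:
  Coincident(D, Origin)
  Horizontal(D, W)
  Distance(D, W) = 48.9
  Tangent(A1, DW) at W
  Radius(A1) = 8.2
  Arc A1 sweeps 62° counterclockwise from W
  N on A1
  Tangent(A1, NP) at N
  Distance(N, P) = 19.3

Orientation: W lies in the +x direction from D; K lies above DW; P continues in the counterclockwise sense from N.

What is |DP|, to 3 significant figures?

68.6

On A1, W sits at bearing -90° from K; a 62° counterclockwise sweep puts N at bearing -28°, so N = K + 8.2·(cos -28°, sin -28°) = (56.1, 4.35). A1 meets NP tangentially, so KN is at right angles to NP, so NP runs along (−sin -28°, cos -28°); with |NP| = 19.3, P = (65.2, 21.4). Then |DP| = |P − D| = 68.6.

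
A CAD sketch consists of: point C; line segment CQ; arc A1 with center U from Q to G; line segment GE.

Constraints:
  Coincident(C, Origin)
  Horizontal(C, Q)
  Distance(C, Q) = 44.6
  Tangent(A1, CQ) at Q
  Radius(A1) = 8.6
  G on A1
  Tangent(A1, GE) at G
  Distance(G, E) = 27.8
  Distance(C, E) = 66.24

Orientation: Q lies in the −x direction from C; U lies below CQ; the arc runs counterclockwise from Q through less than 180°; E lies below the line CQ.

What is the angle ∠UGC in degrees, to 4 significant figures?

14.15°

C is at the origin; C and Q share the same y with |CQ| = 44.6 and Q on the −x side, so Q = (-44.60, 0.000). Tangency of A1 to CQ means the radius UQ is perpendicular to CQ, so U = Q + (0, -8.6) = (-44.60, -8.600). Since UG ⟂ GE (tangency), |UE| = √(8.6² + 27.8²) = 29.10 regardless of where G sits on A1. So E lies on both circle(C, 66.24) and circle(U, 29.10); the below-CQ intersection is E = (-56.01, -35.37). G is the foot of the tangent from E: G = (-53.15, -7.718).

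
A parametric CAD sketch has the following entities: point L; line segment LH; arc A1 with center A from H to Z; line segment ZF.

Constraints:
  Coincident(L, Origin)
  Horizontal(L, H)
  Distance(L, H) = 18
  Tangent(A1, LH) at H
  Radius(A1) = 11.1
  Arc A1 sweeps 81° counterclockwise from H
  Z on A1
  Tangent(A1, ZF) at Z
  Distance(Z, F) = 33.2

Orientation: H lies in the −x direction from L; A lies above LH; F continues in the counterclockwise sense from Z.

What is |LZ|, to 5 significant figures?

11.713

The tangent condition forces AH to be normal to LH, so A = H + (0, 11.1) = (-18.000, 11.100). On A1, H sits at bearing -90° from A; an 81° counterclockwise sweep puts Z at bearing -9°, so Z = A + 11.1·(cos -9°, sin -9°) = (-7.0367, 9.3636). Then |LZ| = |Z − L| = 11.713.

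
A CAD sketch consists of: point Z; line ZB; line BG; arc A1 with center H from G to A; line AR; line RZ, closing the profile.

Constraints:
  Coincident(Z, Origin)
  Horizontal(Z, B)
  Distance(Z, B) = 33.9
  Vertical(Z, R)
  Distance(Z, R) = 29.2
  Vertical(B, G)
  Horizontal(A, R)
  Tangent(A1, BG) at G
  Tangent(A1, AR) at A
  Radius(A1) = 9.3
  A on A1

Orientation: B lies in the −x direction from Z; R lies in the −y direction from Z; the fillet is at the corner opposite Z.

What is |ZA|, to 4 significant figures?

38.18

The virtual corner opposite Z is at (-33.90, -29.20). A1 meets BG tangentially, so HG is at right angles to BG and the tangent condition forces HA to be normal to AR, with radius 9.3, so the center H sits 9.3 in from both sides at H = (-24.60, -19.90). That places the tangent points at G = (-33.90, -19.90) on BG and A = (-24.60, -29.20) on AR. Then |ZA| = |A − Z| = 38.18.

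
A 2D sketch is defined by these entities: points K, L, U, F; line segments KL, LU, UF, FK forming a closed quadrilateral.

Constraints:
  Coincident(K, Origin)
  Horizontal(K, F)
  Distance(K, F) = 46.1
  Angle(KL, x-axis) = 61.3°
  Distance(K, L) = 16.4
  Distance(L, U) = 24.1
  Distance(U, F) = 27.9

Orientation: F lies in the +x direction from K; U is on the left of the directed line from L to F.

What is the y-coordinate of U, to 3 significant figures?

23.0

K is at the origin; K and F share the same y with |KF| = 46.1 and F in +x, so F = (46.1, 0). KL runs at 61.3° with |KL| = 16.4, so L = (7.88, 14.4). U is determined by |LU| = 24.1 and |UF| = 27.9 together: it lies at the intersection of circle(L, 24.1) and circle(F, 27.9). With |LF| = 40.8, the foot of the radical line on LF is 18.0 from L and the perpendicular offset is √(24.1² − 18.0²) = 16.0. Taking the left-of-LF solution: U = (30.4, 23.0).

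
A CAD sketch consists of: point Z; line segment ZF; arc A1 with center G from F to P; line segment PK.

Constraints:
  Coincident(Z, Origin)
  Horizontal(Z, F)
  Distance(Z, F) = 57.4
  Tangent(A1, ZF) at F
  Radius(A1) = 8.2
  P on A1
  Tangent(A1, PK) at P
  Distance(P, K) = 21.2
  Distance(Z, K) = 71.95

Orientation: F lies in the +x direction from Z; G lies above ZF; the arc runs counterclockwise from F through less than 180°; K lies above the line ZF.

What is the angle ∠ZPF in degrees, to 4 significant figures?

37.79°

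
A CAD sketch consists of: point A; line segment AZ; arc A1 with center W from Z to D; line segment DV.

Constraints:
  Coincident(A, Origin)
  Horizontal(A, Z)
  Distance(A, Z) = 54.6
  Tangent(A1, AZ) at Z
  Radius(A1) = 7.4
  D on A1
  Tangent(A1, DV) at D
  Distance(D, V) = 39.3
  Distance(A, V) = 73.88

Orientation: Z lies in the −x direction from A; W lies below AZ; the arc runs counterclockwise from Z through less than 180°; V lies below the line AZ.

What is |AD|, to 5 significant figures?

62.499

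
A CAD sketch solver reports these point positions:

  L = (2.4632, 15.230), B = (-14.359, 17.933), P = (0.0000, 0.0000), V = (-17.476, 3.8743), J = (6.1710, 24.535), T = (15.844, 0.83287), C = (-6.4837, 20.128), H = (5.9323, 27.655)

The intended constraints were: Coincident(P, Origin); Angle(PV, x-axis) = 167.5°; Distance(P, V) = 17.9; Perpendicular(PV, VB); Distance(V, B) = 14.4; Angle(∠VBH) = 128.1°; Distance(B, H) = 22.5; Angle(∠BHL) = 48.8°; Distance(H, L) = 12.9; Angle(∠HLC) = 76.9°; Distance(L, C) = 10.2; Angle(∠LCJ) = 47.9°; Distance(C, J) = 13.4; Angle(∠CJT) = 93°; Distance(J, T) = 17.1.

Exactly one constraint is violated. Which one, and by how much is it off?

Distance(J, T) = 17.1 — off by 8.50.

P = (0.00, 0.00) ✓; PV at 167.5° ✓; |PV| = 17.90 ✓; ∠(PV, VB) = 90.00° ✓; |VB| = 14.40 ✓; ∠VBH = 128.1° ✓; |BH| = 22.50 ✓; ∠BHL = 48.80° ✓; |HL| = 12.90 ✓; ∠HLC = 76.90° ✓; |LC| = 10.20 ✓; ∠LCJ = 47.90° ✓; |CJ| = 13.40 ✓; ∠CJT = 93.00° ✓; |JT| = 25.60 ✗.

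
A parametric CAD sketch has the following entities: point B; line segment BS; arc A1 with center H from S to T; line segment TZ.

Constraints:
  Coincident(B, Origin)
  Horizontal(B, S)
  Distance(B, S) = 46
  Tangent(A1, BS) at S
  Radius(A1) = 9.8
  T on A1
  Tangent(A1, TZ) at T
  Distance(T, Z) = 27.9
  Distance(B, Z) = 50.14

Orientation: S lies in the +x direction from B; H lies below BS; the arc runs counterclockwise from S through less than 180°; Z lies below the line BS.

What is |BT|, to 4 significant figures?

37.34

Checks: ∠(HS, SB) = 90.00° ✓; |HT| = 9.800 ✓; ∠(HT, TZ) = 90.00° ✓; |TZ| = 27.90 ✓; |BZ| = 50.14 ✓.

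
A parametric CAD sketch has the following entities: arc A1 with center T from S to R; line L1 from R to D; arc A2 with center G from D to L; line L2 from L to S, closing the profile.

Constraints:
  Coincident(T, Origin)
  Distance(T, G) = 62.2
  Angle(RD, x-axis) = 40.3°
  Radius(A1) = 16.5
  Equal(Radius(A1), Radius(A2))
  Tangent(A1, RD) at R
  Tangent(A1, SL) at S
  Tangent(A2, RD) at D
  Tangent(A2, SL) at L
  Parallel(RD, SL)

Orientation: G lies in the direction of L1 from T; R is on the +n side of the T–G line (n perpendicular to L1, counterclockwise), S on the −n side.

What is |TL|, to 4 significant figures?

64.35

The slot axis is L1's direction at 40.3°, so u = (cos 40.3°, sin 40.3°) = (0.7627, 0.6468) and n = (−sin 40.3°, cos 40.3°) = (-0.6468, 0.7627). T is at the origin and G lies 62.2 along u from T, so G = 62.2·u = (47.44, 40.23). Tangency of A1 to both parallel lines with radius 16.5 puts R and S at T ± 16.5·n: R = (-10.67, 12.58), S = (10.67, -12.58). Equal radii place D and L the same way about G: D = G + 16.5·n = (36.77, 52.81), L = G − 16.5·n = (58.11, 27.65). Then |TL| = |L − T| = 64.35.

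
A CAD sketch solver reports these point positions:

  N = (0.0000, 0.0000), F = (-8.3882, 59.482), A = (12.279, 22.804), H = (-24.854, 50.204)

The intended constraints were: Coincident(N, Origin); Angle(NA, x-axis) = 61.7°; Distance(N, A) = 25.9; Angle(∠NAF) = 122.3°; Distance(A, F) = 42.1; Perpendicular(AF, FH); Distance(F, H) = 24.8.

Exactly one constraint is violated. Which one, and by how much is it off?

Distance(F, H) = 24.8 — off by 5.90.

N = (0.00, 0.00) ✓; NA at 61.70° ✓; |NA| = 25.90 ✓; ∠NAF = 122.3° ✓; |AF| = 42.10 ✓; ∠(AF, FH) = 90.00° ✓; |FH| = 18.90 ✗.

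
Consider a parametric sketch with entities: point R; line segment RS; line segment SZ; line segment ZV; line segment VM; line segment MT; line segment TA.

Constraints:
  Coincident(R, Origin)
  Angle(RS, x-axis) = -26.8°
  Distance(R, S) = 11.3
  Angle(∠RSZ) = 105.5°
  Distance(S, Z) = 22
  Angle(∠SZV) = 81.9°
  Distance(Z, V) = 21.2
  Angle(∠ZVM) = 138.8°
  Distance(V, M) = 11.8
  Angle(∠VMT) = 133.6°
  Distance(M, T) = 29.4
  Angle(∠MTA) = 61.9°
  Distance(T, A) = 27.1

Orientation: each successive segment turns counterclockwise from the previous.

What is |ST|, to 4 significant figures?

32.12

R is at the origin; RS runs at -26.8° with length 11.3, so S = (10.09, -5.095). ∠RSZ = 105.5° gives SZ at 47.70° from the x-axis; with |SZ| = 22.0, Z = (24.89, 11.18). ∠SZV = 81.9° gives ZV at 145.8° from the x-axis; with |ZV| = 21.2, V = (7.358, 23.09). ∠ZVM = 138.8° gives VM at -173.0° from the x-axis; with |VM| = 11.8, M = (-4.354, 21.66). ∠VMT = 133.6° gives MT at -126.6° from the x-axis; with |MT| = 29.4, T = (-21.88, -1.948). Then |ST| = |T − S| = 32.12.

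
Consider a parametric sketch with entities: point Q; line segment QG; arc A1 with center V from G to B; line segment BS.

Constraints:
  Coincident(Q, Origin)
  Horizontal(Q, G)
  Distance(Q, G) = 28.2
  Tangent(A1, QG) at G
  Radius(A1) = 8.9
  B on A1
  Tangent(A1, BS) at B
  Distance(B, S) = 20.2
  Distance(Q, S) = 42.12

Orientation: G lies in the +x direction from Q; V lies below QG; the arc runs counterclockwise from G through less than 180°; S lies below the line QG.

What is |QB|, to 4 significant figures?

23.74

Checks: |VB| = 8.900 ✓; ∠(VB, BS) = 90.00° ✓; |BS| = 20.20 ✓; |QS| = 42.12 ✓.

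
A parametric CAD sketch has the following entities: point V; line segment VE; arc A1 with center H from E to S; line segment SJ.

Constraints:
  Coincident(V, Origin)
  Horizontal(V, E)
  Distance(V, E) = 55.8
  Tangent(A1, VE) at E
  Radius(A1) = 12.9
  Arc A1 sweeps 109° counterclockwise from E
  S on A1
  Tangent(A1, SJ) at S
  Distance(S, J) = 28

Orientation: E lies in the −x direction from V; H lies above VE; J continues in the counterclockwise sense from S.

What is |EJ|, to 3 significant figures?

43.7

V is at the origin; VE is horizontal with |VE| = 55.8 and E on the −x side, so E = (-55.8, 0.00). Tangency of A1 to VE means the radius HE is perpendicular to VE, so H = E + (0, 12.9) = (-55.8, 12.9). On A1, E sits at bearing -90° from H; a 109° counterclockwise sweep puts S at bearing 19°, so S = H + 12.9·(cos 19°, sin 19°) = (-43.6, 17.1). Tangency of A1 to SJ means the radius HS is perpendicular to SJ, so SJ runs along (−sin 19°, cos 19°); with |SJ| = 28.0, J = (-52.7, 43.6). Then |EJ| = |J − E| = 43.7.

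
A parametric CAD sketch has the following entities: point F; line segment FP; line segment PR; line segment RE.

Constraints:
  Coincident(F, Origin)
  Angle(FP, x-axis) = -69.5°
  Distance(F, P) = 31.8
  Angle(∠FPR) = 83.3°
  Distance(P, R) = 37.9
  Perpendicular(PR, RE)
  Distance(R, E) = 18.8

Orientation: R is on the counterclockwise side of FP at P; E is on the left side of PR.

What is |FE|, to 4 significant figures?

36.50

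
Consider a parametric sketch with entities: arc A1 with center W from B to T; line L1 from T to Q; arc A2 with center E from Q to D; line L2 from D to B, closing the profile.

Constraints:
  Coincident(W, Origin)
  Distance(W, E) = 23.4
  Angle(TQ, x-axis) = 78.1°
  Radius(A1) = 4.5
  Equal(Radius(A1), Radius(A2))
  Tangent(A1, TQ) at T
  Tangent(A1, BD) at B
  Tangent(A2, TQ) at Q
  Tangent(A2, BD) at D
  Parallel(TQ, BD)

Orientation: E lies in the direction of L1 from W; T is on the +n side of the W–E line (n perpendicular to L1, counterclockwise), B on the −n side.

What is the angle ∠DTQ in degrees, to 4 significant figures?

21.04°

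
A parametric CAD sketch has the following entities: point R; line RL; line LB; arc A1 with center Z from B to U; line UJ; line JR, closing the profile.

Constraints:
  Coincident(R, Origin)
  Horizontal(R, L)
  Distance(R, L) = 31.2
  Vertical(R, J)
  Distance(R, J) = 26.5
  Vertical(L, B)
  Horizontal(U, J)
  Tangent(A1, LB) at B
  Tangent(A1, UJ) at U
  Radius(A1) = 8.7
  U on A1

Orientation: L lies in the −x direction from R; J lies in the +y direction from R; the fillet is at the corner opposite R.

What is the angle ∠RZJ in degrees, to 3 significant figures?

59.5°

R is at the origin; R and L share the same y with |RL| = 31.2 and L on the −x side, so L = (-31.2, 0.00). R and J share the same x with |RJ| = 26.5 and J on the +y side, so J = (0.00, 26.5). The virtual corner opposite R is at (-31.2, 26.5). The tangent condition forces ZB to be normal to LB and the tangent condition forces ZU to be normal to UJ, with radius 8.7, so the center Z sits 8.7 in from both sides at Z = (-22.5, 17.8). Then cos ∠RZJ = ZR·ZJ / (|ZR||ZJ|), giving 59.5°.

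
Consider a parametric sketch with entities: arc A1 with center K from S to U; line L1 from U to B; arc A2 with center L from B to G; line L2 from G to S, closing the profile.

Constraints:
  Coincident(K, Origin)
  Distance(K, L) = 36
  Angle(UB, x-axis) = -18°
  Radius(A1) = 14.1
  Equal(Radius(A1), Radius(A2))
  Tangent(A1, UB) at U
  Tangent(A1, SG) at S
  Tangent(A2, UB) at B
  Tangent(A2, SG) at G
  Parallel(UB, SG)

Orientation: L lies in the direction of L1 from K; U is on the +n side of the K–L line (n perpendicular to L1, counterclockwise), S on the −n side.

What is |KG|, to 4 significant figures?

38.66

The slot axis is L1's direction at -18.0°, so u = (cos -18.0°, sin -18.0°) = (0.9511, -0.3090) and n = (−sin -18.0°, cos -18.0°) = (0.3090, 0.9511). K is at the origin and L lies 36.0 along u from K, so L = 36.0·u = (34.24, -11.12). Tangency of A1 to both parallel lines with radius 14.1 puts U and S at K ± 14.1·n: U = (4.357, 13.41), S = (-4.357, -13.41). Equal radii place B and G the same way about L: B = L + 14.1·n = (38.60, 2.285), G = L − 14.1·n = (29.88, -24.53). Then |KG| = |G − K| = 38.66.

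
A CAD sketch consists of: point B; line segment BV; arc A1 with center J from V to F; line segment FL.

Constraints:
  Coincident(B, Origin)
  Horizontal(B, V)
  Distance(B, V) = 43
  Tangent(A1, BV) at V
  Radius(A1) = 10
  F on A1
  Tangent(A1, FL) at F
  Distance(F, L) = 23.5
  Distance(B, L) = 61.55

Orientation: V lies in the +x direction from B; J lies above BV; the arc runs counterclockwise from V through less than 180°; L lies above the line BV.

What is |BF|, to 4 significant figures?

54.05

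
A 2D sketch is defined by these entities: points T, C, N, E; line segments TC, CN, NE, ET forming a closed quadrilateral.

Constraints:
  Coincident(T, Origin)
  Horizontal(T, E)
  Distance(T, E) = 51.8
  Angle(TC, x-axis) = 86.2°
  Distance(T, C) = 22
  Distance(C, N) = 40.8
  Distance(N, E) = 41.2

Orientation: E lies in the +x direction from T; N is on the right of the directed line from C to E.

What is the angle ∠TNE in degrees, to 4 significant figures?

106.1°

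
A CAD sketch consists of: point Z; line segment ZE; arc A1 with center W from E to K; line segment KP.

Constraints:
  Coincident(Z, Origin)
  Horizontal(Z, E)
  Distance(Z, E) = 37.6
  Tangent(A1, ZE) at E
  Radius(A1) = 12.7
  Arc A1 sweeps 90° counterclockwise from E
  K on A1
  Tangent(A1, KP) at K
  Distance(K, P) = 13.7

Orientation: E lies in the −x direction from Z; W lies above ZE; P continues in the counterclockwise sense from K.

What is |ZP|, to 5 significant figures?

36.290

On A1, E sits at bearing -90° from W; a 90° counterclockwise sweep puts K at bearing 0°, so K = W + 12.7·(cos 0°, sin 0°) = (-24.900, 12.700). The tangent condition forces WK to be normal to KP, so KP runs along (−sin 0°, cos 0°); with |KP| = 13.7, P = (-24.900, 26.400). Then |ZP| = |P − Z| = 36.290.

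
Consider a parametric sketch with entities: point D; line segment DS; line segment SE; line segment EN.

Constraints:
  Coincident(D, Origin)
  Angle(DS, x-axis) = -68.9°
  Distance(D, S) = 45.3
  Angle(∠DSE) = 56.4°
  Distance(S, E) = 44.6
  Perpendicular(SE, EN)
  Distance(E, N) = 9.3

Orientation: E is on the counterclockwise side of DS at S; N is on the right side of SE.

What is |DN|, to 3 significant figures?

50.9

∠DSE = 56.4°, so SE runs at -68.9° + (180° − 56.4°) = 54.7° from the x-axis; with |SE| = 44.6, E = S + 44.6·(cos 54.7°, sin 54.7°) = (42.1, -5.86). SE ⟂ EN; with |EN| = 9.3 on the right of SE, N = E + 9.3·(0.816, -0.578) = (49.7, -11.2). Then |DN| = |N − D| = 50.9.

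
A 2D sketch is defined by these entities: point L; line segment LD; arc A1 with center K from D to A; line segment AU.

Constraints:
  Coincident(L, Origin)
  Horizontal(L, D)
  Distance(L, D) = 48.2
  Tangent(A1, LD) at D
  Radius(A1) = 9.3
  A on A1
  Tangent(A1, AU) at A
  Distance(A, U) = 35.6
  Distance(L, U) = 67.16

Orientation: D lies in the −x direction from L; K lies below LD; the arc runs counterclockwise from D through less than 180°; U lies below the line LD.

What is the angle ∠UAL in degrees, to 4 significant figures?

87.72°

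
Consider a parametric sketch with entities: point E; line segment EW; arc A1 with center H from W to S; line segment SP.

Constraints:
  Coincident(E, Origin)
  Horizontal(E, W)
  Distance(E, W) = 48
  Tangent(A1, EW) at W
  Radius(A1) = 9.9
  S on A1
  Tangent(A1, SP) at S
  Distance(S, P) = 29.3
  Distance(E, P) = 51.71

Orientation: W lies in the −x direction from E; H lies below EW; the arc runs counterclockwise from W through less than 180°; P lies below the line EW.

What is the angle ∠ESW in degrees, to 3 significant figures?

49.9°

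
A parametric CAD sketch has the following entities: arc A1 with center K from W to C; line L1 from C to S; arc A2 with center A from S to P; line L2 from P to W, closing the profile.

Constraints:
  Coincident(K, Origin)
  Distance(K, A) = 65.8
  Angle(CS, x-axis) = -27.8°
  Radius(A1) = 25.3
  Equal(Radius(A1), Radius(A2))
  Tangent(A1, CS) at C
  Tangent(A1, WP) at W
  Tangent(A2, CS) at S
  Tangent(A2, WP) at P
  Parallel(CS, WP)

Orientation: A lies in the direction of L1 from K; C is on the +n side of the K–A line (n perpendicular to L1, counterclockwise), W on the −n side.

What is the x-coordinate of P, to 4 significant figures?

46.41

The slot axis is L1's direction at -27.8°, so u = (cos -27.8°, sin -27.8°) = (0.8846, -0.4664) and n = (−sin -27.8°, cos -27.8°) = (0.4664, 0.8846). K is at the origin and A lies 65.8 along u from K, so A = 65.8·u = (58.21, -30.69). Tangency of A1 to both parallel lines with radius 25.3 puts C and W at K ± 25.3·n: C = (11.80, 22.38), W = (-11.80, -22.38). Equal radii place S and P the same way about A: S = A + 25.3·n = (70.01, -8.308), P = A − 25.3·n = (46.41, -53.07). So P.x = 46.41.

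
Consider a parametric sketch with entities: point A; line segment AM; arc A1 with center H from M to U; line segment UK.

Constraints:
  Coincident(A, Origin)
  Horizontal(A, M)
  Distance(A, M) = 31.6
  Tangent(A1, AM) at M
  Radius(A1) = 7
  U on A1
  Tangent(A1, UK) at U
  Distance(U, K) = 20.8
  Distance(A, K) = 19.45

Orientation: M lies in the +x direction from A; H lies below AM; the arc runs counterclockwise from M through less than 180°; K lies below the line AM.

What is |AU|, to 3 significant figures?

27.0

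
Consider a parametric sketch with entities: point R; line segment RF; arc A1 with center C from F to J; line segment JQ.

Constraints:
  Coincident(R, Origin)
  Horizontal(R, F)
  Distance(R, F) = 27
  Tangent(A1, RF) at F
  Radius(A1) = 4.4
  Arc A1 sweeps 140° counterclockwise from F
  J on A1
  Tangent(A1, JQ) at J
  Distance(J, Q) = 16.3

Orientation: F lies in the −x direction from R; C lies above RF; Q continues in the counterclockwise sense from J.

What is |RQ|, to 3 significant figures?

40.9

R is at the origin; RF is horizontal with |RF| = 27.0 and F on the −x side, so F = (-27.0, 0.00). Tangency of A1 to RF means the radius CF is perpendicular to RF, so C = F + (0, 4.4) = (-27.0, 4.40). On A1, F sits at bearing -90° from C; a 140° counterclockwise sweep puts J at bearing 50°, so J = C + 4.4·(cos 50°, sin 50°) = (-24.2, 7.77). A1 meets JQ tangentially, so CJ is at right angles to JQ, so JQ runs along (−sin 50°, cos 50°); with |JQ| = 16.3, Q = (-36.7, 18.2). Then |RQ| = |Q − R| = 40.9.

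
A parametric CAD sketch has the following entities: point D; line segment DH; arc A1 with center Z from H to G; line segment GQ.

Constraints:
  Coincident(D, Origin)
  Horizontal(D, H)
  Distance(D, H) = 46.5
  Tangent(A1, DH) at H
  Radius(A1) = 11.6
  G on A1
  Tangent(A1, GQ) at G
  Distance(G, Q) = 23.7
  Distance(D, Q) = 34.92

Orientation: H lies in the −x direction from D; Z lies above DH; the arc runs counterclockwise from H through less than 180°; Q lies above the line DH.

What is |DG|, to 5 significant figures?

37.103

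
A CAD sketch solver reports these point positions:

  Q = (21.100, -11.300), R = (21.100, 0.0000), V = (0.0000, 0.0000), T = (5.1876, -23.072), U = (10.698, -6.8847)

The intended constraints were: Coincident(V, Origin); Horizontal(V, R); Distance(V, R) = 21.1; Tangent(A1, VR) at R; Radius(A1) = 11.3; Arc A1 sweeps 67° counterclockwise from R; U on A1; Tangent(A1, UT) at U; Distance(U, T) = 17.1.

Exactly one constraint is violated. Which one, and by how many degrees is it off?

Tangent(A1, UT) at U — off by 4.20°.

V = (0.00, 0.00) ✓; V.y = 0.00, R.y = 0.00 ✓; |VR| = 21.10 ✓; ∠(QR, RV) = 90.00° ✓; |QR| = 11.30 ✓; bearing(Q→U) − bearing(Q→R) = 67.00° ✓; |QU| = 11.30 ✓; ∠(QU, UT) = 85.80° ✗; |UT| = 17.10 ✓.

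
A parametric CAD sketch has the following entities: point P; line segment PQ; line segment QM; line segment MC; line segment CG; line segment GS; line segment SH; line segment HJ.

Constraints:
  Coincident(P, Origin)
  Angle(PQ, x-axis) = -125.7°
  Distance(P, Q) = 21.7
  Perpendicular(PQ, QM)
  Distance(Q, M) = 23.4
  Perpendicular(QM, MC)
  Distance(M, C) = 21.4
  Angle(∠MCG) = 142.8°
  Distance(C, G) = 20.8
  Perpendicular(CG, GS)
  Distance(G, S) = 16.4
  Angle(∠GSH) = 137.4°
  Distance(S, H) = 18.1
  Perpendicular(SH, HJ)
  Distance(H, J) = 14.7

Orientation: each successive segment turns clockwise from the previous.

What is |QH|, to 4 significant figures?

11.60

P is at the origin; PQ runs at -125.7° with length 21.7, so Q = (-12.66, -17.62). PQ ⟂ QM, so QM runs at 144.3°; with |QM| = 23.4, M = (-31.67, -3.967). The perpendicularity gives MC at right angles to QM, so MC runs at 54.30°; with |MC| = 21.4, C = (-19.18, 13.41). ∠MCG = 142.8° gives CG at 17.10° from the x-axis; with |CG| = 20.8, G = (0.7027, 19.53). The perpendicularity gives GS at right angles to CG, so GS runs at -72.90°; with |GS| = 16.4, S = (5.525, 3.852). ∠GSH = 137.4° gives SH at -115.5° from the x-axis; with |SH| = 18.1, H = (-2.267, -12.48). Then |QH| = |H − Q| = 11.60.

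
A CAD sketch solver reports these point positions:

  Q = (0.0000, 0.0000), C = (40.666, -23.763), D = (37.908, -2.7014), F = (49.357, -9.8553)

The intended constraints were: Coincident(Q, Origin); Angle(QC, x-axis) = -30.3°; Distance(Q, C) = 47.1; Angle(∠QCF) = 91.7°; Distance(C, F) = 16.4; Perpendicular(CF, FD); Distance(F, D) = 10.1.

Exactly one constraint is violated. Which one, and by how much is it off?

Distance(F, D) = 10.1 — off by 3.40.

Q = (0.00, 0.00) ✓; QC at -30.30° ✓; |QC| = 47.10 ✓; ∠QCF = 91.70° ✓; |CF| = 16.40 ✓; ∠(CF, FD) = 90.00° ✓; |FD| = 13.50 ✗.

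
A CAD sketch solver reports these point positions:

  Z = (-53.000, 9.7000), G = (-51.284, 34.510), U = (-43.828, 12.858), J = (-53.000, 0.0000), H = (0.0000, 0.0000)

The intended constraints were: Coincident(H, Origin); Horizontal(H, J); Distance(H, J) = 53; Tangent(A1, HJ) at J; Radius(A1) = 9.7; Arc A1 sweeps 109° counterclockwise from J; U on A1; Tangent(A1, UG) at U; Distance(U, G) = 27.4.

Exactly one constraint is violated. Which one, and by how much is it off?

Distance(U, G) = 27.4 — off by 4.50.

H = (0.00, 0.00) ✓; H.y = 0.00, J.y = 0.00 ✓; |HJ| = 53.00 ✓; ∠(ZJ, JH) = 90.00° ✓; |ZJ| = 9.700 ✓; bearing(Z→U) − bearing(Z→J) = 109.0° ✓; |ZU| = 9.700 ✓; ∠(ZU, UG) = 90.00° ✓; |UG| = 22.90 ✗.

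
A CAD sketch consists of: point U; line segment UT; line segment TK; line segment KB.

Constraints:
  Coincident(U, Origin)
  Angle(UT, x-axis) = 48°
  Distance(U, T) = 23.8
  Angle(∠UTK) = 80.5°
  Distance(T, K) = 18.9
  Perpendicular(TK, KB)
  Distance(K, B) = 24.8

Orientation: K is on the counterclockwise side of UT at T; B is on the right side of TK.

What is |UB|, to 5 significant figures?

50.542

U is at the origin; UT runs at 48.0° with length 23.8, so T = 23.8·(cos 48.0°, sin 48.0°) = (15.925, 17.687). ∠UTK = 80.5°, so TK runs at 48.0° + (180° − 80.5°) = 147.50° from the x-axis; with |TK| = 18.9, K = T + 18.9·(cos 147.50°, sin 147.50°) = (-0.014790, 27.842). The perpendicularity gives KB at right angles to TK; with |KB| = 24.8 on the right of TK, B = K + 24.8·(0.53730, 0.84339) = (13.310, 48.758). Then |UB| = |B − U| = 50.542.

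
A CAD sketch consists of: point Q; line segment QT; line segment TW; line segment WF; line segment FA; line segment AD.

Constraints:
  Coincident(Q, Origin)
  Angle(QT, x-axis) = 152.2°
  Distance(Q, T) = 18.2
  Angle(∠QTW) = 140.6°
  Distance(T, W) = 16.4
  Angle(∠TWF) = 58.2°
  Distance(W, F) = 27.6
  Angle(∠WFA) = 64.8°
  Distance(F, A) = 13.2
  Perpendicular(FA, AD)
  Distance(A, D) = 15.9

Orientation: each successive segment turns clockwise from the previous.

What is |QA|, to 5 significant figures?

8.7703

Q is at the origin; QT runs at 152.2° with length 18.2, so T = (-16.099, 8.4882). ∠QTW = 140.6° gives TW at 112.80° from the x-axis; with |TW| = 16.4, W = (-22.455, 23.607). ∠TWF = 58.2° gives WF at -9.0000° from the x-axis; with |WF| = 27.6, F = (4.8056, 19.289). ∠WFA = 64.8° gives FA at -124.20° from the x-axis; with |FA| = 13.2, A = (-2.6139, 8.3717). Then |QA| = |A − Q| = 8.7703.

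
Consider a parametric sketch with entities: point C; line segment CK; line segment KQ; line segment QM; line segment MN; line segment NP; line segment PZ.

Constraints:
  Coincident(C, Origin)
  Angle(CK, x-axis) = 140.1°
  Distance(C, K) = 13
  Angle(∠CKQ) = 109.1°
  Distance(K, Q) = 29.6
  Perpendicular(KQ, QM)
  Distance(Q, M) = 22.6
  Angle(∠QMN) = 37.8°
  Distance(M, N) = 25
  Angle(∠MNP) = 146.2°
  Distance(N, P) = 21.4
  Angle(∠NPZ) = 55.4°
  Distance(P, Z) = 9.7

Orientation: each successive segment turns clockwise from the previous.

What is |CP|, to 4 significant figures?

35.19

C is at the origin; CK runs at 140.1° with length 13.0, so K = (-9.973, 8.339). ∠CKQ = 109.1° gives KQ at 69.20° from the x-axis; with |KQ| = 29.6, Q = (0.5380, 36.01). The perpendicularity gives QM at right angles to KQ, so QM runs at -20.80°; with |QM| = 22.6, M = (21.67, 27.98). ∠QMN = 37.8° gives MN at -163.0° from the x-axis; with |MN| = 25.0, N = (-2.243, 20.67). ∠MNP = 146.2° gives NP at 163.2° from the x-axis; with |NP| = 21.4, P = (-22.73, 26.86). Then |CP| = |P − C| = 35.19.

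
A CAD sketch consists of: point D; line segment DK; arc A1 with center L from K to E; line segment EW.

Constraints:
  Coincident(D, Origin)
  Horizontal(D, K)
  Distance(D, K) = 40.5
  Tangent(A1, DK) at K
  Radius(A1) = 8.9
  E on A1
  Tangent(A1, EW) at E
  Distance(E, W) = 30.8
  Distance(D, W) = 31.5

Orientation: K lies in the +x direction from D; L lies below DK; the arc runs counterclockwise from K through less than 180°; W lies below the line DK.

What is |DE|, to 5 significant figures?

33.627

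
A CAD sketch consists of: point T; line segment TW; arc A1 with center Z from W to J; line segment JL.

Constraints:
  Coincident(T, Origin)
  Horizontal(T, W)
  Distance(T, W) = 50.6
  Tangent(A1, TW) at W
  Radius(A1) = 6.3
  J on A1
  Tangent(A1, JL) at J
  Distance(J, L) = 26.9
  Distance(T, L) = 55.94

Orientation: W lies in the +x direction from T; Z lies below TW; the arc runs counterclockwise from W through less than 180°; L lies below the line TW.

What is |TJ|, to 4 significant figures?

44.77

T is at the origin; T and W share the same y with |TW| = 50.6 and W on the +x side, so W = (50.60, 0.000). A1 meets TW tangentially, so ZW is at right angles to TW, so Z = W + (0, -6.3) = (50.60, -6.300). Since ZJ ⟂ JL (tangency), |ZL| = √(6.3² + 26.9²) = 27.63 regardless of where J sits on A1. So L lies on both circle(T, 55.94) and circle(Z, 27.63); the below-TW intersection is L = (44.92, -33.34). J is the foot of the tangent from L: J = (44.30, -6.445).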